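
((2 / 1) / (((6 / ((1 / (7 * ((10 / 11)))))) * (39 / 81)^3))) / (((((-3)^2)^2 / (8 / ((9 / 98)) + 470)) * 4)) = 248193 / 307580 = 0.81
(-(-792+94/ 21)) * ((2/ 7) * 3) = 33076/ 49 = 675.02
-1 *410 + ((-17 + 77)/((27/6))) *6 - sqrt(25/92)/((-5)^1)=-330 + sqrt(23)/46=-329.90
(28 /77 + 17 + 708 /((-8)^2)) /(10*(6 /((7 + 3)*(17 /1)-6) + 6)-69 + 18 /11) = -205123 /50496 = -4.06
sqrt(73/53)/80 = sqrt(3869)/4240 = 0.01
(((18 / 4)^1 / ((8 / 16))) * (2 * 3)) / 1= 54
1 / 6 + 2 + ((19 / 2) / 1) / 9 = 29 / 9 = 3.22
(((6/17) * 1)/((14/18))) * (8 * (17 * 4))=1728/7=246.86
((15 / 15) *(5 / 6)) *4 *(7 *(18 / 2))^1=210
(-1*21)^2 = 441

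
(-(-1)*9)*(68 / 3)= 204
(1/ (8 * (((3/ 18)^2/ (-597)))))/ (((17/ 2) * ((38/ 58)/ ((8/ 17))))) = -1246536/ 5491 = -227.01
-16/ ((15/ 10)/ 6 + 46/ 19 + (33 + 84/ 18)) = -3648/ 9197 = -0.40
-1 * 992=-992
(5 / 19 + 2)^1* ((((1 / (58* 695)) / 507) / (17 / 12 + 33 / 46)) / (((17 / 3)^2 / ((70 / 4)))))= 62307 / 2203262492561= 0.00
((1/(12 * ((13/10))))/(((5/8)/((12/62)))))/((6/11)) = 44/1209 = 0.04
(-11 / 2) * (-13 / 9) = 7.94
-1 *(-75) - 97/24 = 1703/24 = 70.96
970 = 970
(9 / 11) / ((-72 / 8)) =-1 / 11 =-0.09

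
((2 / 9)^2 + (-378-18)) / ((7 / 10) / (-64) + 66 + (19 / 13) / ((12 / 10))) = -266839040 / 45292149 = -5.89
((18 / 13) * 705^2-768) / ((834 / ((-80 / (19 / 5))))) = -595764400 / 34333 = -17352.53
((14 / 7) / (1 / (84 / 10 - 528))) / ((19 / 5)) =-5196 / 19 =-273.47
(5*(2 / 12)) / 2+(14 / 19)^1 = 263 / 228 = 1.15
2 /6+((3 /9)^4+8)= 676 /81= 8.35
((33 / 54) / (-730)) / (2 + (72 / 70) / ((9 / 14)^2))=-11 / 58984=-0.00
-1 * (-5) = 5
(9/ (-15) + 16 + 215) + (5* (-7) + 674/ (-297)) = 286799/ 1485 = 193.13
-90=-90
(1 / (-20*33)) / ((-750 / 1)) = 0.00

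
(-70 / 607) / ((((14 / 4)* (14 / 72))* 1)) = -720 / 4249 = -0.17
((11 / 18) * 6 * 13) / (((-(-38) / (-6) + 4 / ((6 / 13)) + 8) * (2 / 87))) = 12441 / 62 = 200.66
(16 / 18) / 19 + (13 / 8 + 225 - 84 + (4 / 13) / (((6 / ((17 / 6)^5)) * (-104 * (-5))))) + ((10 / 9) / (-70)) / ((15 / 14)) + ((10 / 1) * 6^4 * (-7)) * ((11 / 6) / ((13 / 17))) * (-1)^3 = 217638.06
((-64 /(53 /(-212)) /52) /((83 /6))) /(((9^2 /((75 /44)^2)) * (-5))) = -1000 /391677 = -0.00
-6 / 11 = -0.55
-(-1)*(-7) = -7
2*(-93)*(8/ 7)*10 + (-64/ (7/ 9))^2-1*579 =199245/ 49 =4066.22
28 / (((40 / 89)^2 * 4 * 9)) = 55447 / 14400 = 3.85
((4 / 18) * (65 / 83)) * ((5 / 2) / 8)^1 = 325 / 5976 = 0.05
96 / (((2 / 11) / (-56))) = -29568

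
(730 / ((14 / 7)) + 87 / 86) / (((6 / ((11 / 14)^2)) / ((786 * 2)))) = 498941927 / 8428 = 59200.51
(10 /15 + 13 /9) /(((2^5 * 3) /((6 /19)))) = 1 /144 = 0.01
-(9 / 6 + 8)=-19 / 2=-9.50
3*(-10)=-30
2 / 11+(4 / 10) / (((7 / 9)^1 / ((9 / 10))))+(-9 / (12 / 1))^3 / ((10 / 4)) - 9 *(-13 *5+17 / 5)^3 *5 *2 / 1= 1295881732741 / 61600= 21037041.12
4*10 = 40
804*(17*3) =41004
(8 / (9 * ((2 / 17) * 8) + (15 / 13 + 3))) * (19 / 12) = 4199 / 4185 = 1.00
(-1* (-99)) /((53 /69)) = 6831 /53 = 128.89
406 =406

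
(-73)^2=5329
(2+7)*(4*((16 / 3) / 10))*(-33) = -3168 / 5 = -633.60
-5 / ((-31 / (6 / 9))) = 0.11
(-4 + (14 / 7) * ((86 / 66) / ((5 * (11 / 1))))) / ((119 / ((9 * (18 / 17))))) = -22788 / 71995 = -0.32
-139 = -139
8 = 8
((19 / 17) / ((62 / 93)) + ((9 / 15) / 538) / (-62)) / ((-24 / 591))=-936376263 / 22682080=-41.28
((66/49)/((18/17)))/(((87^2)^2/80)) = 0.00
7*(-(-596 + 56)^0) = -7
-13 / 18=-0.72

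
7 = 7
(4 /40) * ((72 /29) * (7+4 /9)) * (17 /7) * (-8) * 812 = -29158.40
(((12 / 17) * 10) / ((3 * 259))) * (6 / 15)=16 / 4403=0.00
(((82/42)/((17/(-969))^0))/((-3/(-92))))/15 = 3772/945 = 3.99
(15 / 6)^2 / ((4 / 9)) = 225 / 16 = 14.06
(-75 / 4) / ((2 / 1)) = -9.38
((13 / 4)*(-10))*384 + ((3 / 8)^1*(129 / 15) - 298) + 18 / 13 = -6642163 / 520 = -12773.39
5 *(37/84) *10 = 925/42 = 22.02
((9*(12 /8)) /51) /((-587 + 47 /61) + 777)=61 /43962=0.00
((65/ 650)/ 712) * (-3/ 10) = -3/ 71200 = -0.00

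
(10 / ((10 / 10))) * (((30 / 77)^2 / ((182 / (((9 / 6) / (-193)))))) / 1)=-6750 / 104131027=-0.00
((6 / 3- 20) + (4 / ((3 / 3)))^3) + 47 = 93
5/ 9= 0.56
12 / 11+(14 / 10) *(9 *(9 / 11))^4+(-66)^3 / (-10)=481204275 / 14641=32866.90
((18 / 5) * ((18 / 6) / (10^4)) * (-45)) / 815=-0.00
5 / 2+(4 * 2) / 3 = 31 / 6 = 5.17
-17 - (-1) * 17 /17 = -16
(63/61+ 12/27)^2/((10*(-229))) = -657721/690208290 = -0.00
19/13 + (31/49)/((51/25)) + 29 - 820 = -25639661/32487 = -789.23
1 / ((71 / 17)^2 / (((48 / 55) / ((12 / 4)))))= 4624 / 277255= 0.02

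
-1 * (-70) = 70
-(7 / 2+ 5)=-17 / 2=-8.50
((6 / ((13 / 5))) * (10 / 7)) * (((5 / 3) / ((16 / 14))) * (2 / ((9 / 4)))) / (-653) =-500 / 76401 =-0.01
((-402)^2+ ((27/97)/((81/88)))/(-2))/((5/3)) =96962.31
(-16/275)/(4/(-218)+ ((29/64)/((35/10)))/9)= 3515904/239525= 14.68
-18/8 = -9/4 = -2.25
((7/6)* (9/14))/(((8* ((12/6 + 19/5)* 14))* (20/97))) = 291/51968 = 0.01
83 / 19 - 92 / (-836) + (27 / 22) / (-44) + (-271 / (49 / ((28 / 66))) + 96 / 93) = 37554085 / 11973192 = 3.14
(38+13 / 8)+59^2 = 28165 / 8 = 3520.62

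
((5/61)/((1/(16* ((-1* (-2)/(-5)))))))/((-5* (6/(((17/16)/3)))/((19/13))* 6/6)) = 323/35685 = 0.01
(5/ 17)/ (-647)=-5/ 10999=-0.00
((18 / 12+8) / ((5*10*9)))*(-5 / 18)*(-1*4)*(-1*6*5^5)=-11875 / 27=-439.81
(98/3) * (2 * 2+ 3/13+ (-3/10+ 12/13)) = 30919/195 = 158.56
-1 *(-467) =467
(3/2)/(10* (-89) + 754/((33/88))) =9/6724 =0.00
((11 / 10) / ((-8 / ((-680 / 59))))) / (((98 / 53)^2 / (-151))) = -79317733 / 1133272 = -69.99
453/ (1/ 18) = 8154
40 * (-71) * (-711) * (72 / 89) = 145385280 / 89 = 1633542.47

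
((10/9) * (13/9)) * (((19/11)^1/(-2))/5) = -247/891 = -0.28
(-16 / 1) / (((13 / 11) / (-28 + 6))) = 3872 / 13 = 297.85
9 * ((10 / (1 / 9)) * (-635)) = -514350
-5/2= -2.50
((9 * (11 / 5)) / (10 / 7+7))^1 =693 / 295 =2.35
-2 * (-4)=8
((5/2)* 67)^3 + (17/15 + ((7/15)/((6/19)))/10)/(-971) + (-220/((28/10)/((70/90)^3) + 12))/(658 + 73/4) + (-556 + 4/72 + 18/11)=3980488318181218453/847116518600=4698867.55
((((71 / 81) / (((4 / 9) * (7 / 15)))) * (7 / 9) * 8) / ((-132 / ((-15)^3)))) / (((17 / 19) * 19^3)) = 44375 / 405042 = 0.11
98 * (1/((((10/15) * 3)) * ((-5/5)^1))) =-49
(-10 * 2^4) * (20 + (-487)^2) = -37950240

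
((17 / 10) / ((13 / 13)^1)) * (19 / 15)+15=2573 / 150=17.15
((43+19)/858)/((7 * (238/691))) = 0.03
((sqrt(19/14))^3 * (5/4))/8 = 95 * sqrt(266)/6272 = 0.25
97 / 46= 2.11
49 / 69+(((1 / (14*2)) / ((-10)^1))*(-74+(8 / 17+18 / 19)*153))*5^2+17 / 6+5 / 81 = -324164 / 35397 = -9.16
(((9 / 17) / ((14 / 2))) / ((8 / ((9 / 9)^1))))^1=0.01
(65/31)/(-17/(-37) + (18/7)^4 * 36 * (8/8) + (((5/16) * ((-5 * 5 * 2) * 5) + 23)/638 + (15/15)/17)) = 501033573040/376213758795821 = 0.00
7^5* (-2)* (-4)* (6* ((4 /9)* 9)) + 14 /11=3226945.27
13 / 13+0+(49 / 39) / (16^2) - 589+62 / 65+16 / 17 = -497387963 / 848640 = -586.10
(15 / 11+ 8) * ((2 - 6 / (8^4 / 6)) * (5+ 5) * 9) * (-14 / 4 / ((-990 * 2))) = 1470119 / 495616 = 2.97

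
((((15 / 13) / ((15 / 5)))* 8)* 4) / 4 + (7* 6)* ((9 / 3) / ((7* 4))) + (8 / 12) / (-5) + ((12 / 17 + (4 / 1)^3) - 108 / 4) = 299341 / 6630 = 45.15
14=14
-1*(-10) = 10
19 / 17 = 1.12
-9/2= -4.50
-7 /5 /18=-7 /90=-0.08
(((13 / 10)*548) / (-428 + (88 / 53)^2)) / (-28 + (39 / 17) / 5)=85048093 / 1398171614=0.06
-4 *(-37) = 148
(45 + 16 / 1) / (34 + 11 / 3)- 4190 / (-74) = 243506 / 4181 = 58.24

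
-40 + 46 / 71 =-2794 / 71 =-39.35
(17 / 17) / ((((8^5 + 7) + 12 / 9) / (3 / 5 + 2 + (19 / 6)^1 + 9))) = 443 / 983290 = 0.00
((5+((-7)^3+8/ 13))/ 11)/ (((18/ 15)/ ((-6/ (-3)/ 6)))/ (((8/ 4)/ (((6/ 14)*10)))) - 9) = 10234/ 429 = 23.86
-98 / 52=-49 / 26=-1.88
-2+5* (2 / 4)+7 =15 / 2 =7.50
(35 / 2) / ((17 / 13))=455 / 34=13.38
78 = 78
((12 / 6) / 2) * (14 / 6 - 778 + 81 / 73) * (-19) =3222932 / 219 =14716.58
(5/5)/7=1/7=0.14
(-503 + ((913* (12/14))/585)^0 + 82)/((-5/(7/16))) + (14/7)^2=163/4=40.75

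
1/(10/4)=2/5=0.40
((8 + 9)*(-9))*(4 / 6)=-102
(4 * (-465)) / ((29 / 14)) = -26040 / 29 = -897.93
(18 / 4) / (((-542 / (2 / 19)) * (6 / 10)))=-15 / 10298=-0.00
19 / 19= 1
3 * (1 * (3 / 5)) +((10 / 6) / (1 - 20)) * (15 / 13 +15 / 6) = 1.48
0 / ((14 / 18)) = 0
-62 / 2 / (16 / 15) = -465 / 16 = -29.06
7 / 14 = 1 / 2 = 0.50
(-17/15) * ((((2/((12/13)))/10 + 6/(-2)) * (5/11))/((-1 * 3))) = -2839/5940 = -0.48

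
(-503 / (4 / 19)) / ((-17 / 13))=124241 / 68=1827.07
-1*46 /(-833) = 46 /833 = 0.06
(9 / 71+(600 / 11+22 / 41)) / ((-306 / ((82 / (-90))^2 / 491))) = -72481481 / 237617805150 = -0.00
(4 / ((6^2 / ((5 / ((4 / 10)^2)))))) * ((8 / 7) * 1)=250 / 63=3.97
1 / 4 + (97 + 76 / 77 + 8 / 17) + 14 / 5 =2657469 / 26180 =101.51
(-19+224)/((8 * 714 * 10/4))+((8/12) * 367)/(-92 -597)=-670519/1967784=-0.34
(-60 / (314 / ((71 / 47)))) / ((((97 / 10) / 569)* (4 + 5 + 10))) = -12119700 / 13599497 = -0.89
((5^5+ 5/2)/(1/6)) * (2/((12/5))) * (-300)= -4691250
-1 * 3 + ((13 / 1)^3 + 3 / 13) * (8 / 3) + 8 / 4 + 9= 228824 / 39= 5867.28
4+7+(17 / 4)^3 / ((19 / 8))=6585 / 152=43.32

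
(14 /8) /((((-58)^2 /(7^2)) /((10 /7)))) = 245 /6728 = 0.04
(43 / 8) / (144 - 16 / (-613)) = 26359 / 706304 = 0.04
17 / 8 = 2.12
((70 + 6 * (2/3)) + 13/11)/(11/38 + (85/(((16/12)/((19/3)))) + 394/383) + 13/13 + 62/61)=1468411276/7950959599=0.18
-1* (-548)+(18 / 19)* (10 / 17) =177184 / 323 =548.56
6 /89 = 0.07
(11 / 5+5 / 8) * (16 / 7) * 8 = 1808 / 35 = 51.66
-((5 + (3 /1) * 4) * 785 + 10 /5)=-13347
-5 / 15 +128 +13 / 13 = 386 / 3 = 128.67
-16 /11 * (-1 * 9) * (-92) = -13248 /11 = -1204.36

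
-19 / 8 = -2.38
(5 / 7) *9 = 6.43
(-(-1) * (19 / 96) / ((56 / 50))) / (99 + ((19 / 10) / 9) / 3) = 21375 / 11983552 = 0.00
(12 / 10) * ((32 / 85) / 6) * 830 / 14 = 2656 / 595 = 4.46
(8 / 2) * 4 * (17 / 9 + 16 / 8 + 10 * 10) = 14960 / 9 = 1662.22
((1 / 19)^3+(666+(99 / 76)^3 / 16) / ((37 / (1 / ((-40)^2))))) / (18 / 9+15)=947863871 / 1413713428480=0.00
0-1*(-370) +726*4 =3274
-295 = -295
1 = 1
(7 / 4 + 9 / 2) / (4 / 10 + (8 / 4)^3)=125 / 168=0.74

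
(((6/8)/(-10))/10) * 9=-27/400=-0.07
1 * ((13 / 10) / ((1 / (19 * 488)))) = 60268 / 5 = 12053.60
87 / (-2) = -87 / 2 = -43.50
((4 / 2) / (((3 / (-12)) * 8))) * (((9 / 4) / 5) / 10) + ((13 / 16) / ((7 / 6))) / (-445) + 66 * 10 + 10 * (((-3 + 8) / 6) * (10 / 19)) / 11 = 25794742073 / 39062100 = 660.35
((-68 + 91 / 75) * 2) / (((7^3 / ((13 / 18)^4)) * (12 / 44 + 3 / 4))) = -1573682539 / 15190355250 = -0.10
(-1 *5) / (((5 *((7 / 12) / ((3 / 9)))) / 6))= -3.43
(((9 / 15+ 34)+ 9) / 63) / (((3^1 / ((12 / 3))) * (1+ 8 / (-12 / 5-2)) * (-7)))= 0.16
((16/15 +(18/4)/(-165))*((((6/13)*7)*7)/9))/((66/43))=722701/424710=1.70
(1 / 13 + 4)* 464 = 24592 / 13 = 1891.69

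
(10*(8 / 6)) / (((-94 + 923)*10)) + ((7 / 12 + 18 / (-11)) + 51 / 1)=5465773 / 109428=49.95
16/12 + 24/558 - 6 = -430/93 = -4.62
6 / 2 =3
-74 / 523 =-0.14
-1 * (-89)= 89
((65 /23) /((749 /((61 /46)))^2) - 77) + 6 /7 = -2078912704427 /27302796668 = -76.14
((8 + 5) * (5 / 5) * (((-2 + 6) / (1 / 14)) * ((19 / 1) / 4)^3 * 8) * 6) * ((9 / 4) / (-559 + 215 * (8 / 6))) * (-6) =7982793 / 43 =185646.35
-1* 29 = -29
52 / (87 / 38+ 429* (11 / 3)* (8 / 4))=1976 / 119635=0.02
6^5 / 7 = 7776 / 7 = 1110.86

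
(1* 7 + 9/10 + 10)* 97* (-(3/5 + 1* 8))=-746609/50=-14932.18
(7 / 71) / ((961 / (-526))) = -3682 / 68231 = -0.05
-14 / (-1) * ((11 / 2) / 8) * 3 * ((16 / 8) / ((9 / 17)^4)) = 6431117 / 8748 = 735.15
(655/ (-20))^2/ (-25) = -17161/ 400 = -42.90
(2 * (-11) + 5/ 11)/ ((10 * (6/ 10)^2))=-395/ 66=-5.98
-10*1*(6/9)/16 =-0.42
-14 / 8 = -1.75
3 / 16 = 0.19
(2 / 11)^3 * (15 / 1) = 120 / 1331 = 0.09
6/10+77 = 388/5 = 77.60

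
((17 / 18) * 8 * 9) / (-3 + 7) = 17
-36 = -36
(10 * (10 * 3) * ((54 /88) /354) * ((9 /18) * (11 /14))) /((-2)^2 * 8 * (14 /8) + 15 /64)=5400 /1486387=0.00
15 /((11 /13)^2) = 20.95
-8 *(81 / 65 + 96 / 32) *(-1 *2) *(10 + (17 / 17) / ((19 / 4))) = 856704 / 1235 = 693.69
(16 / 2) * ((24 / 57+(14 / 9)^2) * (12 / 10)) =69952 / 2565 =27.27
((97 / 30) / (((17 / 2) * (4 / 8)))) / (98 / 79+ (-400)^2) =7663 / 1611612495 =0.00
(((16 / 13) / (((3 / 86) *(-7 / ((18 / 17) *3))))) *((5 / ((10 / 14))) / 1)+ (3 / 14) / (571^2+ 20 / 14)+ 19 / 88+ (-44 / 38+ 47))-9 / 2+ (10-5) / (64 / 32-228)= -6721916286045447 / 95296982584232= -70.54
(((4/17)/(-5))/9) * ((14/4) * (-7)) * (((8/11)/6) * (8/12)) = 784/75735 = 0.01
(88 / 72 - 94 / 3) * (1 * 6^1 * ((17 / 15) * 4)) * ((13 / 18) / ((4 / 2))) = -119782 / 405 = -295.76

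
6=6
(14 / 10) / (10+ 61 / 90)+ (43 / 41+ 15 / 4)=776971 / 157604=4.93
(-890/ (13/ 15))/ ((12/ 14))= -15575/ 13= -1198.08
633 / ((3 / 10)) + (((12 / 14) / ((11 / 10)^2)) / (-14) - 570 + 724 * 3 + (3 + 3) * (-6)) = 21794704 / 5929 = 3675.95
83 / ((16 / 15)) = 1245 / 16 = 77.81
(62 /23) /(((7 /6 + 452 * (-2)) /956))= -2.85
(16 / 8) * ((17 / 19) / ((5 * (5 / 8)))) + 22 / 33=1766 / 1425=1.24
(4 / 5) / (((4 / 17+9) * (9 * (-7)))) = -68 / 49455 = -0.00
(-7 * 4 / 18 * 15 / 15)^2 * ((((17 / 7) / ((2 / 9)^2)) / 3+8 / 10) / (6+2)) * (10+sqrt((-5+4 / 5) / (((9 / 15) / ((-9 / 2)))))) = 16849 * sqrt(14) / 2160+16849 / 324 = 81.19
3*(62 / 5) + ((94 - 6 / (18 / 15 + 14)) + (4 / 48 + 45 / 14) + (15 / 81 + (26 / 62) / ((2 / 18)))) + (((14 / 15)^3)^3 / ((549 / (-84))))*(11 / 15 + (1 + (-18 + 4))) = 242032384714854944531 / 1740351638320312500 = 139.07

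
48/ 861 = 16/ 287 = 0.06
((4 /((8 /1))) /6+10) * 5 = 605 /12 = 50.42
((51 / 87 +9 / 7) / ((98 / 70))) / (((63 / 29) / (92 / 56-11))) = -124450 / 21609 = -5.76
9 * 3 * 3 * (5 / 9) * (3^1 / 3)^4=45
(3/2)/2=0.75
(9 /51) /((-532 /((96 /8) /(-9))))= 1 /2261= 0.00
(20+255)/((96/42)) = 1925/16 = 120.31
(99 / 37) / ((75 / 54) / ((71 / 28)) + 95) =63261 / 2259035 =0.03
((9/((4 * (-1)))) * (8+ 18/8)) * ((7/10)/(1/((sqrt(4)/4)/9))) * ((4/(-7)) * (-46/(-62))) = 943/2480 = 0.38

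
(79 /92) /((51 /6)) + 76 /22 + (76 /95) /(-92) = 152551 /43010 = 3.55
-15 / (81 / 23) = -4.26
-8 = -8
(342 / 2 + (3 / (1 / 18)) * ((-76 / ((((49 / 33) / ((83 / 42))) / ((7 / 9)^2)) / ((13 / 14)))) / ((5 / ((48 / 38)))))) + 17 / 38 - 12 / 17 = -95654729 / 158270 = -604.38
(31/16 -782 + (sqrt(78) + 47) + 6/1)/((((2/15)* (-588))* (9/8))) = 58165/7056 -5* sqrt(78)/441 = 8.14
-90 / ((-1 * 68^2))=45 / 2312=0.02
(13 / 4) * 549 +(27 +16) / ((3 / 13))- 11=23515 / 12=1959.58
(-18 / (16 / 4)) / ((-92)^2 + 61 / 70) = -315 / 592541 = -0.00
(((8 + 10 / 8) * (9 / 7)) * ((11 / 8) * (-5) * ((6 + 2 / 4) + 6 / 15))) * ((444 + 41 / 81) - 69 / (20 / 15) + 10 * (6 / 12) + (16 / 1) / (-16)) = -1203347189 / 5376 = -223836.90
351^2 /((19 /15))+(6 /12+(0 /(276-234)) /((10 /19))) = 3696049 /38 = 97264.45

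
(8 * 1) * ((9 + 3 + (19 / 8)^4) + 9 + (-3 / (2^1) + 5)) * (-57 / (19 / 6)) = -2076057 / 256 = -8109.60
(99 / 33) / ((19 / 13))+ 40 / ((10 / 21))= 86.05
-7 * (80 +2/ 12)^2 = -44986.86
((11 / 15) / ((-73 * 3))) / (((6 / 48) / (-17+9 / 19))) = 27632 / 62415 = 0.44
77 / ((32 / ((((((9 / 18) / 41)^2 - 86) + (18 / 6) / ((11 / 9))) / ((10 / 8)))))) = -8651083 / 53792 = -160.82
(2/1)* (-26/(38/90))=-2340/19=-123.16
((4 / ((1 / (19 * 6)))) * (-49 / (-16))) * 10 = 13965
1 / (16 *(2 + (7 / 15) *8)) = 15 / 1376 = 0.01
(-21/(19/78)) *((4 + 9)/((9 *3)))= -2366/57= -41.51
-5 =-5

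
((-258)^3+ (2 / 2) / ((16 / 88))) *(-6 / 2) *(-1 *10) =-515205195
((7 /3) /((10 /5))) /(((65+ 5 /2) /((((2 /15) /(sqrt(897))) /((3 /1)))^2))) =28 /735652125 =0.00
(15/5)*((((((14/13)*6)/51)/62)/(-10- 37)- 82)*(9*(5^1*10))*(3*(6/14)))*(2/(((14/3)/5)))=-4812086718000/15777853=-304989.96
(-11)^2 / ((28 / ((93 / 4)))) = 11253 / 112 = 100.47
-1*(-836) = 836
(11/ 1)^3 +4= 1335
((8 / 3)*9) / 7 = 24 / 7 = 3.43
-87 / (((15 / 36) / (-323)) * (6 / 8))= 449616 / 5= 89923.20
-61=-61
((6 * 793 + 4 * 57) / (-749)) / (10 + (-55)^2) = -4986 / 2273215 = -0.00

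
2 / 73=0.03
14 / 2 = 7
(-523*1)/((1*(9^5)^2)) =-523/3486784401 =-0.00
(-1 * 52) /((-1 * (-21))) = -52 /21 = -2.48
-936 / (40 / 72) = -8424 / 5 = -1684.80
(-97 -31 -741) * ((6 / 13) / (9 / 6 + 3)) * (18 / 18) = -3476 / 39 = -89.13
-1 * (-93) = 93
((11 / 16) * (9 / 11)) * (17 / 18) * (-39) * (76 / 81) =-4199 / 216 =-19.44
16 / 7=2.29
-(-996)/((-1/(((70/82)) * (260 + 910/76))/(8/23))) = -1441112400/17917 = -80432.68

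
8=8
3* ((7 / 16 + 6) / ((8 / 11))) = 3399 / 128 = 26.55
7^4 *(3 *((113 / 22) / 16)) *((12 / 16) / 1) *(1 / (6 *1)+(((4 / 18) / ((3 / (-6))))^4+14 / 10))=2784.65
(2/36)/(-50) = -1/900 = -0.00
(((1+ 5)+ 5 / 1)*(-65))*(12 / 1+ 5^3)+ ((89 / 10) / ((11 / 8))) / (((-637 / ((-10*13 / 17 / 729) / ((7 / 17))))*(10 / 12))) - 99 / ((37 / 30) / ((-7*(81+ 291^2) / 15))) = 521937175381103 / 169615215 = 3077183.70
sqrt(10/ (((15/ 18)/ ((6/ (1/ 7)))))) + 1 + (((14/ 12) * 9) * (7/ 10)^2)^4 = 6 * sqrt(14) + 1122744263281/ 1600000000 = 724.17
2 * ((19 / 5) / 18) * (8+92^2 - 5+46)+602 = 188837 / 45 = 4196.38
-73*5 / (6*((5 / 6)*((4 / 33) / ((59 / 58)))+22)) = -710655 / 258164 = -2.75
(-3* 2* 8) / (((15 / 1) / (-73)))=1168 / 5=233.60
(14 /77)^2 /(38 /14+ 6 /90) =105 /8833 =0.01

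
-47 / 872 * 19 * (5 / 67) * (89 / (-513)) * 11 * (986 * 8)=1150.44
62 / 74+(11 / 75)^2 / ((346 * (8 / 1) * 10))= 0.84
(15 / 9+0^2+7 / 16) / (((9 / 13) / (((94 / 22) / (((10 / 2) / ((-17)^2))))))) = 17834479 / 23760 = 750.61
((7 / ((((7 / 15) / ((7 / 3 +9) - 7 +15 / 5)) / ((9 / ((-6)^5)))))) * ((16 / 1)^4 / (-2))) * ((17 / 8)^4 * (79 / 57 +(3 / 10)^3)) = 73993676009 / 615600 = 120197.65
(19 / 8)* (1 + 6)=133 / 8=16.62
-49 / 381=-0.13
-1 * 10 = -10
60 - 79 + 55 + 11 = 47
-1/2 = -0.50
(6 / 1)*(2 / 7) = 12 / 7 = 1.71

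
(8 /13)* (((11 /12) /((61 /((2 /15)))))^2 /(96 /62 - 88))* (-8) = 7502 /32815033875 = 0.00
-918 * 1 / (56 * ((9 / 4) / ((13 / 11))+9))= -221 / 147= -1.50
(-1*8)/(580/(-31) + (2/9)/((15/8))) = 8370/19451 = 0.43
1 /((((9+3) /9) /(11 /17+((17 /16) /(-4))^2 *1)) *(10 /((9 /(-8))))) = -0.06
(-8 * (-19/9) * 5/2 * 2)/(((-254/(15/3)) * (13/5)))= -9500/14859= -0.64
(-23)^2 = 529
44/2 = 22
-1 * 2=-2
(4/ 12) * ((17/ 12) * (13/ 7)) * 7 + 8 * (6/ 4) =18.14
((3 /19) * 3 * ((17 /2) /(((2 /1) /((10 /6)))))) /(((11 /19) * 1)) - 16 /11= 191 /44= 4.34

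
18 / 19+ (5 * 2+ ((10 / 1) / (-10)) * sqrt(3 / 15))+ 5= 303 / 19 - sqrt(5) / 5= 15.50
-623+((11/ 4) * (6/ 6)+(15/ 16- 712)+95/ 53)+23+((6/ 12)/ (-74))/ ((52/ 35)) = -66614463/ 50986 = -1306.52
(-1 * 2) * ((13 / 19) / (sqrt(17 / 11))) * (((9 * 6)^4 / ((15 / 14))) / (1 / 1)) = -1031704128 * sqrt(187) / 1615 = -8735815.33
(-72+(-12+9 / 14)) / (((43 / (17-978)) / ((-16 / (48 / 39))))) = -14579331 / 602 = -24218.16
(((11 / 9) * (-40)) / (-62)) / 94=110 / 13113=0.01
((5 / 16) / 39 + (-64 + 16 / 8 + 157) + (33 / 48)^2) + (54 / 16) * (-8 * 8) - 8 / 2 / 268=-80628739 / 668928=-120.53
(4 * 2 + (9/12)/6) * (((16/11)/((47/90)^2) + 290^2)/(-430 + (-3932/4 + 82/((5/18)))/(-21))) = -3487021321875/2027071178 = -1720.23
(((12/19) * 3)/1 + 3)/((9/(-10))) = -310/57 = -5.44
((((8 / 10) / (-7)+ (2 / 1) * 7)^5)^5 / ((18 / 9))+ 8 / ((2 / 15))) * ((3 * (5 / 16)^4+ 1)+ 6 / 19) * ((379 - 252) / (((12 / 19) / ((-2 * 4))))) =-5191838105532765048180640233174046902340560559595373516949293019577401153 / 130963732389059072344433593750000000000000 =-39643327284756736392686270000000.00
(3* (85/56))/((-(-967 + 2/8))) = 85/18046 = 0.00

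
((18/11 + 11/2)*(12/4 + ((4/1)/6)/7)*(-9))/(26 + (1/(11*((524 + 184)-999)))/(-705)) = -6280820325/821440634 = -7.65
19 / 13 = 1.46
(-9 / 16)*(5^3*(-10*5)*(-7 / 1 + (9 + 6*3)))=140625 / 2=70312.50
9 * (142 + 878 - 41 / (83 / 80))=732420 / 83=8824.34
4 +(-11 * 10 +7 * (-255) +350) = -1541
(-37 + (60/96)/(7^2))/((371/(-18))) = 130491/72716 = 1.79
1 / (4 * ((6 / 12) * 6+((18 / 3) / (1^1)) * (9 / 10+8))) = 5 / 1128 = 0.00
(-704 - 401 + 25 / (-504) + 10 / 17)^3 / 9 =-847402931992418140625 / 5660840037888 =-149695615.20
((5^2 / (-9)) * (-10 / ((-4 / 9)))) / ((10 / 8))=-50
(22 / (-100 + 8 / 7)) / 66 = -7 / 2076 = -0.00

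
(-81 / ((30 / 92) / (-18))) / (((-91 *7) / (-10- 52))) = 1386072 / 3185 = 435.19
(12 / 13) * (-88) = -1056 / 13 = -81.23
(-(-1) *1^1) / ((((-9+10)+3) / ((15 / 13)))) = 15 / 52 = 0.29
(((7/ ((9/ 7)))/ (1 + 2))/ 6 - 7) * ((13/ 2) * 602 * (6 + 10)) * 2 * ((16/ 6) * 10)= -5434374400/ 243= -22363680.66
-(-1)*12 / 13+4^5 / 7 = 147.21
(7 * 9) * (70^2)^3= 7411887000000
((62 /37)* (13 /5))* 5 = 806 /37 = 21.78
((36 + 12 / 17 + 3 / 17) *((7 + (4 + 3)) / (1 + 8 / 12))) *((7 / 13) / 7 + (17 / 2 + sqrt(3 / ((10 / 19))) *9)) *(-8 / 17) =-948024 *sqrt(570) / 7225-23489928 / 18785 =-4383.16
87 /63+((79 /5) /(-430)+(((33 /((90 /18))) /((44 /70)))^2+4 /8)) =112.09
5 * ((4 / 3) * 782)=15640 / 3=5213.33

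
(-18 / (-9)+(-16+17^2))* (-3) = -825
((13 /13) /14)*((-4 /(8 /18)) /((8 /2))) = -9 /56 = -0.16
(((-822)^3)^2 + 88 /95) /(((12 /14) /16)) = 1641128311015159846208 /285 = 5758344950930385425.29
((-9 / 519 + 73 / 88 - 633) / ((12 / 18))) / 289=-28873281 / 8799472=-3.28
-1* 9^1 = -9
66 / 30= 11 / 5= 2.20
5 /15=1 /3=0.33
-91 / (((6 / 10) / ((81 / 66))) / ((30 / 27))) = -2275 / 11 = -206.82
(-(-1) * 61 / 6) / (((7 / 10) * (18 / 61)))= 18605 / 378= 49.22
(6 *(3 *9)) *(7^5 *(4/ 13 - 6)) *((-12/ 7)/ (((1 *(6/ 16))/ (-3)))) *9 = -24868674432/ 13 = -1912974956.31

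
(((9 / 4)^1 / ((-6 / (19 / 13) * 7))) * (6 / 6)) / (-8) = 57 / 5824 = 0.01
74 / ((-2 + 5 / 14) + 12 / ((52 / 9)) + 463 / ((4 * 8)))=215488 / 43397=4.97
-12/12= -1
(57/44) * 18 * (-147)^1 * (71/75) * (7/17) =-12493089/9350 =-1336.16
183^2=33489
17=17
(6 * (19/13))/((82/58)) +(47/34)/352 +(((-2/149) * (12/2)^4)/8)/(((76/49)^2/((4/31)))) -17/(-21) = 1541123241305189/223369179249216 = 6.90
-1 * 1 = -1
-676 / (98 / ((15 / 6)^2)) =-4225 / 98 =-43.11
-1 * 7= -7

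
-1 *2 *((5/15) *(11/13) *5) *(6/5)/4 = -11/13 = -0.85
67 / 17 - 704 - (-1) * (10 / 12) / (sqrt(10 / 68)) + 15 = -682.89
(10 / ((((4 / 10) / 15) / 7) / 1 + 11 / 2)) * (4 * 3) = 126000 / 5779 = 21.80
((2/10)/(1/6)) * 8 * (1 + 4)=48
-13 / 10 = -1.30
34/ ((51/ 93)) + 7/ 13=813/ 13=62.54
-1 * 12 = -12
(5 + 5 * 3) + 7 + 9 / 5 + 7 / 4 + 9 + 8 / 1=951 / 20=47.55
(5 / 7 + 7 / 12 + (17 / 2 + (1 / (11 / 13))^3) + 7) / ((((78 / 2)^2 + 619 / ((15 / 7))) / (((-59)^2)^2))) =124965677538145 / 1011751664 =123514.18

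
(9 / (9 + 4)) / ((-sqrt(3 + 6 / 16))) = -2*sqrt(6) / 13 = -0.38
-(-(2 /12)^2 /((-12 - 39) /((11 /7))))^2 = -121 /165173904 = -0.00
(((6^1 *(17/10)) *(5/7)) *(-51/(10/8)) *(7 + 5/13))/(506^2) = -249696/29124095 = -0.01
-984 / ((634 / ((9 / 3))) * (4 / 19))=-7011 / 317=-22.12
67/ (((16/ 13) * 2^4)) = 3.40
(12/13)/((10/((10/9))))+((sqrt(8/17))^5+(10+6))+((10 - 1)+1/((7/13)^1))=128*sqrt(34)/4913+7360/273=27.11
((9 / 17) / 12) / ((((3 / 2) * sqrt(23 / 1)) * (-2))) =-sqrt(23) / 1564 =-0.00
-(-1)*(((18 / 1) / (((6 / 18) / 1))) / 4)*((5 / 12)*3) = 135 / 8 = 16.88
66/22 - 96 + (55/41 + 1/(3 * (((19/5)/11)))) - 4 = -221299/2337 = -94.69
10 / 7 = 1.43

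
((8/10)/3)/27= 4/405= 0.01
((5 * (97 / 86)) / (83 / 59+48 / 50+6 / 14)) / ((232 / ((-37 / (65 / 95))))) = -3520360375 / 7486110112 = -0.47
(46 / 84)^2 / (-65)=-529 / 114660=-0.00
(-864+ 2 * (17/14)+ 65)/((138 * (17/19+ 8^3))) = -52972/4706835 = -0.01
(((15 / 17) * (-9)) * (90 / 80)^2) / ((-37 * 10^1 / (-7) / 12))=-45927 / 20128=-2.28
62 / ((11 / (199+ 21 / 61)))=753920 / 671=1123.58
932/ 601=1.55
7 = 7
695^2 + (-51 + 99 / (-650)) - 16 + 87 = 313979151 / 650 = 483044.85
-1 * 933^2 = -870489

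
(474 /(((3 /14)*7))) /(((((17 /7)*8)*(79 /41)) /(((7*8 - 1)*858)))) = 6771765 /17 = 398339.12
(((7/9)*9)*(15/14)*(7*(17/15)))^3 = 1685159/8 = 210644.88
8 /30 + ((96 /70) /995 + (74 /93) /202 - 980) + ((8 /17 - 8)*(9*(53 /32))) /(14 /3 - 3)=-5822637465047 /5560890825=-1047.07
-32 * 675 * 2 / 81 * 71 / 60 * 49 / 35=-883.56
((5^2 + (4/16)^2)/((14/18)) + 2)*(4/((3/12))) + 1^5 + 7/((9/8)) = 34952/63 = 554.79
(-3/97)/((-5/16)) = 48/485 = 0.10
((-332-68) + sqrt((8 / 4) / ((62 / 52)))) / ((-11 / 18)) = 7200 / 11-36*sqrt(403) / 341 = 652.43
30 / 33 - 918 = -10088 / 11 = -917.09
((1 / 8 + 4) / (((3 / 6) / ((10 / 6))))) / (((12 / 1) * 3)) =55 / 144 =0.38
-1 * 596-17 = -613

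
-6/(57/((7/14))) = -1/19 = -0.05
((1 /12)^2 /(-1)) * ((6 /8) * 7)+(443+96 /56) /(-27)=-199673 /12096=-16.51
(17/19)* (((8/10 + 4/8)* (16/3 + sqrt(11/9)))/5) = 221* sqrt(11)/2850 + 1768/1425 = 1.50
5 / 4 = 1.25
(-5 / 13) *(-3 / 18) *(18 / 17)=15 / 221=0.07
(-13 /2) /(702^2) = -1 /75816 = -0.00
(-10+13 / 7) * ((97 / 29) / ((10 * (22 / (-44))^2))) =-11058 / 1015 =-10.89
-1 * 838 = -838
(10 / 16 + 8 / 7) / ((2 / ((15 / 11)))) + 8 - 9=0.21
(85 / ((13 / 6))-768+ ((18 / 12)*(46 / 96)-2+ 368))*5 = -753065 / 416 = -1810.25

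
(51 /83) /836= 51 /69388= 0.00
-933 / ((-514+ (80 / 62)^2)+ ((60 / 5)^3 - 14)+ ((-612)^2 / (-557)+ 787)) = -499413441 / 704549815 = -0.71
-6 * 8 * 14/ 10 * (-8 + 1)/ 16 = 147/ 5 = 29.40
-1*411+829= 418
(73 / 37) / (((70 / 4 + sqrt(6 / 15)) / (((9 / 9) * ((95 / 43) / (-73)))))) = -33250 / 9732147 + 380 * sqrt(10) / 9732147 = -0.00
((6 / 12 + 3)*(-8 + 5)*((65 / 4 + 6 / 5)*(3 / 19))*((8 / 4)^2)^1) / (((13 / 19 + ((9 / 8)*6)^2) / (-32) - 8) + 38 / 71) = 12.99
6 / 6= 1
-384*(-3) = 1152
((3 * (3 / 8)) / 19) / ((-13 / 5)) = -45 / 1976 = -0.02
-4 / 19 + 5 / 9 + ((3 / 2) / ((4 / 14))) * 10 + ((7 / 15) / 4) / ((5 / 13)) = 908837 / 17100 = 53.15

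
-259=-259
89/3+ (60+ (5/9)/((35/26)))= 5675/63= 90.08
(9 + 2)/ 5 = 11/ 5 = 2.20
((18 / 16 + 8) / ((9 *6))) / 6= 0.03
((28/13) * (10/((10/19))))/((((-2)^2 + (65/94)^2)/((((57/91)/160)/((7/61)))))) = 145933167/468101270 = 0.31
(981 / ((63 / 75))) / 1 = 8175 / 7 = 1167.86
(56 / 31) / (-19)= -56 / 589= -0.10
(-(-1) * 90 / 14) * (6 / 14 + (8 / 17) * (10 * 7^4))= 60507495 / 833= 72638.05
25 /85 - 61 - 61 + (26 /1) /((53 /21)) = -100375 /901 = -111.40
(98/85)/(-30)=-49/1275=-0.04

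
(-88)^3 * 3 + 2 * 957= -2042502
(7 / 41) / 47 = 7 / 1927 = 0.00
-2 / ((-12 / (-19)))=-19 / 6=-3.17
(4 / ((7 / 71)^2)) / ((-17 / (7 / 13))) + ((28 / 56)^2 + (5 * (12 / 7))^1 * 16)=124.36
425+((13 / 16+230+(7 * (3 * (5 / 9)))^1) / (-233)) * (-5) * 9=1758985 / 3728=471.83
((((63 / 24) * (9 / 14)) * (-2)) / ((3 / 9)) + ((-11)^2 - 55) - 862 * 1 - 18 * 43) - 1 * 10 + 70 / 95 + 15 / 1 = -239307 / 152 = -1574.39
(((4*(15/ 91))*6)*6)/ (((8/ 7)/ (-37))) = -9990/ 13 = -768.46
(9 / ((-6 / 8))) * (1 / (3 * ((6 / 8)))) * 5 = -80 / 3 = -26.67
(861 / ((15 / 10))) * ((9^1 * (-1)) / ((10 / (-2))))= 5166 / 5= 1033.20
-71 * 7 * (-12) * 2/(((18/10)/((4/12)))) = 19880/9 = 2208.89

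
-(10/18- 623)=5602/9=622.44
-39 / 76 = -0.51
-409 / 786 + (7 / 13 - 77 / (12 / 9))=-1179809 / 20436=-57.73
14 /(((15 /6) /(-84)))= -2352 /5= -470.40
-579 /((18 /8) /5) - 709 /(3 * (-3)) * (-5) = -1680.56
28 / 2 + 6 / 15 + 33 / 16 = 1317 / 80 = 16.46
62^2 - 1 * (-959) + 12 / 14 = 4803.86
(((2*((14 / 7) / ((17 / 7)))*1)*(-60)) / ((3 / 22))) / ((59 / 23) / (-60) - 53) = 2428800 / 177769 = 13.66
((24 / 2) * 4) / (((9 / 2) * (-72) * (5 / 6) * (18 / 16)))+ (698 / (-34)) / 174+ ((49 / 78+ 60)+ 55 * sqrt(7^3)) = 156652874 / 2595645+ 385 * sqrt(7) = 1078.97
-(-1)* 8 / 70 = 4 / 35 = 0.11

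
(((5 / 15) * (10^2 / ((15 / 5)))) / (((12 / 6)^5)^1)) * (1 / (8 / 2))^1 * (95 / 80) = 475 / 4608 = 0.10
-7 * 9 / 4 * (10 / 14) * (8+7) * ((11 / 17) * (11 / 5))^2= -341.96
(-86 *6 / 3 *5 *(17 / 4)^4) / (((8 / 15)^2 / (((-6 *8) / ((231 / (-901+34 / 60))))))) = -1039441813275 / 5632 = -184559981.05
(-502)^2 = 252004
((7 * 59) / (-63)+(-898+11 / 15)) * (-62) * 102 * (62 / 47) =5315667712 / 705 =7539954.20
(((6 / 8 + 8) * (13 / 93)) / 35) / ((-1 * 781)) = -13 / 290532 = -0.00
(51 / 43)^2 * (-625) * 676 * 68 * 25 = -1868168250000 / 1849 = -1010366819.90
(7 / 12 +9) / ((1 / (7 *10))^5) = 48320125000 / 3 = 16106708333.33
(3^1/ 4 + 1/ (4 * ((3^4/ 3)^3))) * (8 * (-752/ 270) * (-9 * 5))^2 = 133572044800/ 177147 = 754018.10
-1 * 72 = -72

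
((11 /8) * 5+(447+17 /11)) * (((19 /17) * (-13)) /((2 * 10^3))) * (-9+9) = 0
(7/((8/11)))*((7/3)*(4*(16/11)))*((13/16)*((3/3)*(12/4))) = 637/2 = 318.50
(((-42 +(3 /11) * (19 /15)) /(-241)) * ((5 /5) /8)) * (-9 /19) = -20619 /2014760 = -0.01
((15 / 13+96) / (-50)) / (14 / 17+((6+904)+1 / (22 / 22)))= -7157 / 3358550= -0.00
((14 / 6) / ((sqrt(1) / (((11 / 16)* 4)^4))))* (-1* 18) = -2402.04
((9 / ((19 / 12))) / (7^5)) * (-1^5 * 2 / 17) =-216 / 5428661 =-0.00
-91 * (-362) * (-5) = -164710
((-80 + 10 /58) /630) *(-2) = 463 /1827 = 0.25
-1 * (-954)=954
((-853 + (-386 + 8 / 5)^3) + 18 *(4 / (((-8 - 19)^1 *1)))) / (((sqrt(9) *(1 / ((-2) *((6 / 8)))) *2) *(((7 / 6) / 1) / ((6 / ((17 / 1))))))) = 4295880.85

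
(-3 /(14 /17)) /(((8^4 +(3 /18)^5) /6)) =-1189728 /222953479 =-0.01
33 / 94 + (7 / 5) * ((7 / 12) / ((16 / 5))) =5471 / 9024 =0.61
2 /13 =0.15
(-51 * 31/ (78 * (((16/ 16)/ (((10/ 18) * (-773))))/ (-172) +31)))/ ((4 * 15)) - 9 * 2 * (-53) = 1533479042915/ 1607438742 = 953.99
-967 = -967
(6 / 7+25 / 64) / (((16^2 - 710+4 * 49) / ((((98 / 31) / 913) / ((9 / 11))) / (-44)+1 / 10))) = -1654133 / 3423530880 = -0.00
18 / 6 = 3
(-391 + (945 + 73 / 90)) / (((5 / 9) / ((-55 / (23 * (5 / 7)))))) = -167167 / 50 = -3343.34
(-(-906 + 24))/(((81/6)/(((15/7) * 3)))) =420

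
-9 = -9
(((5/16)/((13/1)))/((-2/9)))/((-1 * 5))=9/416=0.02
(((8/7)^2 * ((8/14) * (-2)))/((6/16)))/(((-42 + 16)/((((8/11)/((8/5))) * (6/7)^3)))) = 737280/16823807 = 0.04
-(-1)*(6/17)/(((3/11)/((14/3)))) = 308/51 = 6.04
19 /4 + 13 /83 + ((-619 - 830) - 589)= -674987 /332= -2033.09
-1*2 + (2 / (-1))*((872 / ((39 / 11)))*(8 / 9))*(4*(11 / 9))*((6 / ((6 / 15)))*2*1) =-67529786 / 1053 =-64130.85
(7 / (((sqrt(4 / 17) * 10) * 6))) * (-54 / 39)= -21 * sqrt(17) / 260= -0.33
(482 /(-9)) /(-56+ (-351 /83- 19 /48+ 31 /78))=8321248 /9357879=0.89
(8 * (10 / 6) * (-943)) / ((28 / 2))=-898.10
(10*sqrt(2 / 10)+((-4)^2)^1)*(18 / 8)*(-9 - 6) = -540 - 135*sqrt(5) / 2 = -690.93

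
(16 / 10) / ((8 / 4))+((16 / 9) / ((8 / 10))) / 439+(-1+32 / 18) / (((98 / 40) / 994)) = 6249704 / 19755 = 316.36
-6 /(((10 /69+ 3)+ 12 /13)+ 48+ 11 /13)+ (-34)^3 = -932765219 /23732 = -39304.11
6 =6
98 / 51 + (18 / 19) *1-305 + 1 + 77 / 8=-2259755 / 7752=-291.51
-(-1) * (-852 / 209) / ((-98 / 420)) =25560 / 1463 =17.47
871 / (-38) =-871 / 38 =-22.92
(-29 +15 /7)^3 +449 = -6490665 /343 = -18923.22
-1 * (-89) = 89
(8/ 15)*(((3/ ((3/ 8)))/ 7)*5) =64/ 21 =3.05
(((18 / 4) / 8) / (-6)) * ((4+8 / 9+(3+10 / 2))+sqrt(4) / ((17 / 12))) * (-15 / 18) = 2735 / 2448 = 1.12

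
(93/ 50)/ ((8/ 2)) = 93/ 200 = 0.46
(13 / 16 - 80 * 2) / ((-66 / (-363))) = -28017 / 32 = -875.53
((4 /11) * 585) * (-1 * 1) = -2340 /11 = -212.73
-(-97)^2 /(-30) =9409 /30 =313.63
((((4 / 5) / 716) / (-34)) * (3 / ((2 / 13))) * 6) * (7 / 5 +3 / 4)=-5031 / 608600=-0.01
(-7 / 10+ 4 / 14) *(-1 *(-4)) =-58 / 35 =-1.66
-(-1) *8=8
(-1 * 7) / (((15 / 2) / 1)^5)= -224 / 759375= -0.00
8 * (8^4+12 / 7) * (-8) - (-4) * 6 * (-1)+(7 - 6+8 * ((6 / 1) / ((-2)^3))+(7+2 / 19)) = -34882656 / 133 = -262275.61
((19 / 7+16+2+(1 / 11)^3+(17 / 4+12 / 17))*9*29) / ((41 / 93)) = 394775222445 / 25975796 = 15197.81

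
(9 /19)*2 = 18 /19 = 0.95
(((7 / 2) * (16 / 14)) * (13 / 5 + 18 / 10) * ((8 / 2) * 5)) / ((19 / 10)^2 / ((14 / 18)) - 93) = -3.98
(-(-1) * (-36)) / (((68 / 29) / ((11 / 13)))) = -12.99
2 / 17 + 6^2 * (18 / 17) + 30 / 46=15205 / 391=38.89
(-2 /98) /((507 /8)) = -0.00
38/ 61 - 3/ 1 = -145/ 61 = -2.38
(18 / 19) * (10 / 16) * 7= 315 / 76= 4.14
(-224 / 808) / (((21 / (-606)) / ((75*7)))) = 4200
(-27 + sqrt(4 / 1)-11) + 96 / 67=-2316 / 67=-34.57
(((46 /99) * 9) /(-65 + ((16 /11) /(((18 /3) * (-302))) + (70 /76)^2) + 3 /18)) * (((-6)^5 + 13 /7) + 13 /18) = 4911958518412 /9668541519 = 508.04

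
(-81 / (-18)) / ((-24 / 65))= -195 / 16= -12.19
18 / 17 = 1.06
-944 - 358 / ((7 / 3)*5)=-34114 / 35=-974.69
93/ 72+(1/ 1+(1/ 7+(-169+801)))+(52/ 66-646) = -10.78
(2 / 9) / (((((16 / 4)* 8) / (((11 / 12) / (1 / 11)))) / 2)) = 121 / 864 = 0.14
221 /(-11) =-221 /11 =-20.09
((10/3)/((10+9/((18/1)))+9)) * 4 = 0.68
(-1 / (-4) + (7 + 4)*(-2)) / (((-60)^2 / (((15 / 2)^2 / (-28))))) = 87 / 7168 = 0.01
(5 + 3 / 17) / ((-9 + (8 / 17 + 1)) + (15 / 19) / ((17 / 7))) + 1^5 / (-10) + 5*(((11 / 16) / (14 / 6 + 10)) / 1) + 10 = 65161063 / 6887920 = 9.46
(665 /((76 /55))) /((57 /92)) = 44275 /57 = 776.75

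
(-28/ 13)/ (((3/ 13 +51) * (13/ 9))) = -14/ 481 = -0.03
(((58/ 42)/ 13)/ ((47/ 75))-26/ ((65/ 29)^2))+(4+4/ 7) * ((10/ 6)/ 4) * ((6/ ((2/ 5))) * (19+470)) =13966.42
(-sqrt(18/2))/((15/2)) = -2/5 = -0.40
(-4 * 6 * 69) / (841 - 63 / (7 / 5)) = -414 / 199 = -2.08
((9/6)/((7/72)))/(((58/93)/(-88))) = -441936/203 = -2177.02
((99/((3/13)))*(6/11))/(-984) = -39/164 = -0.24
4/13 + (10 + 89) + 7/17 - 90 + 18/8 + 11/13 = 11329/884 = 12.82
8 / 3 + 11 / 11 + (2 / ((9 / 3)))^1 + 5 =28 / 3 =9.33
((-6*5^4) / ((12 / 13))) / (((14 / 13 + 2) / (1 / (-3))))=21125 / 48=440.10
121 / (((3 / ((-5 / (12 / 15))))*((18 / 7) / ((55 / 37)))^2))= -448380625 / 5322672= -84.24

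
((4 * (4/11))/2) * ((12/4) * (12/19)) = 1.38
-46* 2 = -92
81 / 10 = 8.10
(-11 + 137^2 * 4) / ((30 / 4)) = 10008.67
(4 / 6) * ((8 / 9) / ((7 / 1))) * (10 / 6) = 80 / 567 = 0.14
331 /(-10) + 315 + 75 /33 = 31259 /110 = 284.17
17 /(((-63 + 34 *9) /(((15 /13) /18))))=85 /18954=0.00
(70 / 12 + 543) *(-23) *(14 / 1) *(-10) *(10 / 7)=2524633.33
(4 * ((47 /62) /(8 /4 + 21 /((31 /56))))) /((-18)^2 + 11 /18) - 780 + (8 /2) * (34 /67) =-188522912626 /242326739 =-777.97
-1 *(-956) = 956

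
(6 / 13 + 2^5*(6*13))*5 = 162270 / 13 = 12482.31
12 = 12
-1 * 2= -2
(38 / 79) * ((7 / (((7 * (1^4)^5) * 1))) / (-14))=-19 / 553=-0.03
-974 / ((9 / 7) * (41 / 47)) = -320446 / 369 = -868.42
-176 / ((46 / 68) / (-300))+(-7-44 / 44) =78044.17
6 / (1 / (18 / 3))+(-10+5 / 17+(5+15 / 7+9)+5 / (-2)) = 9505 / 238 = 39.94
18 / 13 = 1.38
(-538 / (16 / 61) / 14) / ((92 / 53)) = -869677 / 10304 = -84.40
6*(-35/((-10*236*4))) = 21/944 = 0.02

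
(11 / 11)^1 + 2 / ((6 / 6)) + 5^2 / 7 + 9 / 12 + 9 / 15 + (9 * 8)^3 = 52255829 / 140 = 373255.92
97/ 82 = 1.18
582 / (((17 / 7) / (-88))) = -358512 / 17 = -21088.94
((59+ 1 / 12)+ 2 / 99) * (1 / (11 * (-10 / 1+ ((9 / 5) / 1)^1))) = -117025 / 178596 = -0.66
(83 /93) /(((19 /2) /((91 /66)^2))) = 687323 /3848526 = 0.18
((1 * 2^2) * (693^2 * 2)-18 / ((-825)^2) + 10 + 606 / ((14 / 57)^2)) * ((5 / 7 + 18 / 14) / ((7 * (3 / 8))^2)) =1827103112107456 / 1634180625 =1118054.57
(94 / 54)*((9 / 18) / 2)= 47 / 108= 0.44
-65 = -65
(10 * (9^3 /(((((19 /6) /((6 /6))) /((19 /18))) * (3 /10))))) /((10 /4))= 3240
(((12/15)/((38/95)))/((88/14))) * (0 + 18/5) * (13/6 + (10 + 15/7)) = 1803/110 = 16.39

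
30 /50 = 3 /5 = 0.60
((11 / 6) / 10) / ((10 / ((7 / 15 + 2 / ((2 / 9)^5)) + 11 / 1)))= 9773357 / 144000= 67.87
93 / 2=46.50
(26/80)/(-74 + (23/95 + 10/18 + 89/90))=-2223/493940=-0.00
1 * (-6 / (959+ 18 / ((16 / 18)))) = -24 / 3917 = -0.01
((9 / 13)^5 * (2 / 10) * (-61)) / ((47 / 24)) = -86447736 / 87253855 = -0.99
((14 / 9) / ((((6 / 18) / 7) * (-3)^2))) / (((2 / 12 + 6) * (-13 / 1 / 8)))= -1568 / 4329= -0.36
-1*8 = -8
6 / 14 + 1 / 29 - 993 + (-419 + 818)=-120488 / 203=-593.54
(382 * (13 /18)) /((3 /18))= 4966 /3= 1655.33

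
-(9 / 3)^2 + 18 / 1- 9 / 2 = 9 / 2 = 4.50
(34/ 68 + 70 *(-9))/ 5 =-1259/ 10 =-125.90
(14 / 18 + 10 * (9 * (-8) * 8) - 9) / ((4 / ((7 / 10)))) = -181699 / 180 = -1009.44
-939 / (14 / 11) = -10329 / 14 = -737.79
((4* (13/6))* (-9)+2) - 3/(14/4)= -538/7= -76.86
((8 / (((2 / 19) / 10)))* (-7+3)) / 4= -760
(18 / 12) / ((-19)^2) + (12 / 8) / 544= 2715 / 392768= 0.01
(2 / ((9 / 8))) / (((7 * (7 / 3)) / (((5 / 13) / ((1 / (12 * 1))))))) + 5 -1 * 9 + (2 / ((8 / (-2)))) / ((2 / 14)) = -8915 / 1274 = -7.00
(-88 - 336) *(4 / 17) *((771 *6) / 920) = -980712 / 1955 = -501.64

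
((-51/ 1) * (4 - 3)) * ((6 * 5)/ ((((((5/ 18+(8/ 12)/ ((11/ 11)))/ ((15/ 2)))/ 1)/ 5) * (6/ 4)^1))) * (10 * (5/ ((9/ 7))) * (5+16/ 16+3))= -14175000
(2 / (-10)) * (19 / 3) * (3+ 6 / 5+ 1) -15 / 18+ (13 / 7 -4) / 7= -18929 / 2450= -7.73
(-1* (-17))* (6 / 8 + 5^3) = 8551 / 4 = 2137.75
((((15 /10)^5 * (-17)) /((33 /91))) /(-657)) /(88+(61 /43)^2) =25743627 /4276662368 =0.01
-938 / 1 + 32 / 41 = -38426 / 41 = -937.22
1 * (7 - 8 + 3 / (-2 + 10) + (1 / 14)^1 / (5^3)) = -0.62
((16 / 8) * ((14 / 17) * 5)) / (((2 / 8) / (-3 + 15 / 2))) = 2520 / 17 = 148.24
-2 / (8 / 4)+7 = 6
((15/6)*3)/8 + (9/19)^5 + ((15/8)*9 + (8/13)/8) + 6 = 12316018123/515028592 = 23.91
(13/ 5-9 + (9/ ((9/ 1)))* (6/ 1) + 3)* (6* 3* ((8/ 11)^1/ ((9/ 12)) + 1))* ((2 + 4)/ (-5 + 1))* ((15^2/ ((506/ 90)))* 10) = -154001250/ 2783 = -55336.42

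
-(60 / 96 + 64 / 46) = -371 / 184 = -2.02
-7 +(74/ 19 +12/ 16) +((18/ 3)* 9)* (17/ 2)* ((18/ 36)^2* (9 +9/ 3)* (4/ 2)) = 209125/ 76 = 2751.64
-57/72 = -19/24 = -0.79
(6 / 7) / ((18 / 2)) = 2 / 21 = 0.10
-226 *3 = -678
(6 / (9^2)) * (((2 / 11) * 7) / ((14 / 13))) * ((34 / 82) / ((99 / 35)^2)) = 541450 / 119346777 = 0.00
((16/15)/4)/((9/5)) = 4/27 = 0.15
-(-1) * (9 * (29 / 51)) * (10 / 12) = 145 / 34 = 4.26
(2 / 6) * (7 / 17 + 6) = 109 / 51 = 2.14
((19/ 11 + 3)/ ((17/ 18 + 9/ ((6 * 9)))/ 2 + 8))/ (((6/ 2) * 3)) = 0.06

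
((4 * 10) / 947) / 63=40 / 59661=0.00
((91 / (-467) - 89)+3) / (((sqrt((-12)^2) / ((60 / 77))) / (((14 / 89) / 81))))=-402530 / 37032633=-0.01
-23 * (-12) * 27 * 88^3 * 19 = 96488257536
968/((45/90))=1936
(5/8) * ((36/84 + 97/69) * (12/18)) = 2215/2898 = 0.76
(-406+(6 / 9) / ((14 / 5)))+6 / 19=-405.45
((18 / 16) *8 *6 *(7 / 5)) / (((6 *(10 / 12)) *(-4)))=-189 / 50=-3.78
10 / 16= 5 / 8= 0.62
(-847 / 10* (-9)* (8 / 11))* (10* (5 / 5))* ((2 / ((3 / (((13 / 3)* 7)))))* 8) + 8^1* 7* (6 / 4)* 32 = 899584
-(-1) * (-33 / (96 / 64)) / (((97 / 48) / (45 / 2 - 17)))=-5808 / 97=-59.88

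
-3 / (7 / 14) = -6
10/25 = 2/5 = 0.40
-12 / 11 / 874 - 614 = -2951504 / 4807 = -614.00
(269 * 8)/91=2152/91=23.65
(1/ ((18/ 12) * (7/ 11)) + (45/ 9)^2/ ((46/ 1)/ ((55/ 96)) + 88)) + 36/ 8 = 1107199/ 194376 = 5.70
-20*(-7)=140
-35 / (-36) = 35 / 36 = 0.97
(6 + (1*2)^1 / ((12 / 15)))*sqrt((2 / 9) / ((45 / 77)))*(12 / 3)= 34*sqrt(770) / 45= 20.97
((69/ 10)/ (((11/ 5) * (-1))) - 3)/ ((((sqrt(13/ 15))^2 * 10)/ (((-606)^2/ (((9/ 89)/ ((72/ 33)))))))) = -8824681080/ 1573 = -5610096.05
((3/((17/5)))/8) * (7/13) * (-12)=-315/442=-0.71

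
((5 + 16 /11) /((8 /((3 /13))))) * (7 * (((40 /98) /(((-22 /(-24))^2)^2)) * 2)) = 22083840 /14655641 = 1.51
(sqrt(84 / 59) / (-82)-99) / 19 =-99 / 19-sqrt(1239) / 45961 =-5.21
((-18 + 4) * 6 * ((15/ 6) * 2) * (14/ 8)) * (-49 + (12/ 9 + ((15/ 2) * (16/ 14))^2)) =-18965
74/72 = 37/36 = 1.03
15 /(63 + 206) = 0.06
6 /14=3 /7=0.43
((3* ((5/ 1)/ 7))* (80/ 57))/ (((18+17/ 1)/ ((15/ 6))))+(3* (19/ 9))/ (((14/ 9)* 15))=4527/ 9310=0.49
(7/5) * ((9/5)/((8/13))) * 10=819/20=40.95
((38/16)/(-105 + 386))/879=19/1975992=0.00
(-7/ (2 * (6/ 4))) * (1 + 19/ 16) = -245/ 48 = -5.10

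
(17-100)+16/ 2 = -75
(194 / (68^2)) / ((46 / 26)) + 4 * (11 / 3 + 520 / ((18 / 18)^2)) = 334161767 / 159528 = 2094.69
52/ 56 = 13/ 14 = 0.93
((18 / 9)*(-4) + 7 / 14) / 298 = -0.03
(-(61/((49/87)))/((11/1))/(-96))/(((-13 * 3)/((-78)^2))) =-68991/4312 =-16.00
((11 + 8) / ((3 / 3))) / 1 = 19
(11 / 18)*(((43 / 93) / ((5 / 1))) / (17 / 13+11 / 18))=6149 / 208785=0.03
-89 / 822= -0.11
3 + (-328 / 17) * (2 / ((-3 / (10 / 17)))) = 9161 / 867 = 10.57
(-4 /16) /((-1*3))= 1 /12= 0.08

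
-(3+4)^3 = -343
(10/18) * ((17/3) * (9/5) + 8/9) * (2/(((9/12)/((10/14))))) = 19960/1701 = 11.73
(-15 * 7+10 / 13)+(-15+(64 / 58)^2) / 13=-1151146 / 10933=-105.29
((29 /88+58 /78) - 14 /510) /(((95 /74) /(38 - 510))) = -1331835202 /3464175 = -384.46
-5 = -5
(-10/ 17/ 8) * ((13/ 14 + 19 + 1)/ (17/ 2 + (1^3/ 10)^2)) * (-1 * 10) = 1.81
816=816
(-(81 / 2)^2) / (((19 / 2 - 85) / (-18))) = -59049 / 151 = -391.05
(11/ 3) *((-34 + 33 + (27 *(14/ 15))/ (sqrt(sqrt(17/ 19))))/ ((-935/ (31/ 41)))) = -1302 *17^(3/ 4) *19^(1/ 4)/ 296225 + 31/ 10455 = -0.07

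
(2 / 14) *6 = 6 / 7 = 0.86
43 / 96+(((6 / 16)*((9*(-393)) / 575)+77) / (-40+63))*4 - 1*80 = -84507053 / 1269600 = -66.56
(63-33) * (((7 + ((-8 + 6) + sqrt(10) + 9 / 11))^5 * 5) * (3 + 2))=101183835000 * sqrt(10) / 14641 + 3535647168000 / 161051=43808063.03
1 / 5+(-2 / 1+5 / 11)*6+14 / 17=-7713 / 935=-8.25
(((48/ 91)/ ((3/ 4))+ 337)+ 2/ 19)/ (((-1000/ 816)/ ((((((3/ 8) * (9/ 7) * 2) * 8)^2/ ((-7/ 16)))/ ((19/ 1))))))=2779542490752/ 1408486625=1973.42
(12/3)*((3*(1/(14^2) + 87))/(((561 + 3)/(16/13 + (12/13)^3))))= 18894724/5059691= 3.73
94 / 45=2.09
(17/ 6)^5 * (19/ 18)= 26977283/ 139968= 192.74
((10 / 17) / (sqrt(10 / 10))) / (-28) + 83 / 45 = 19529 / 10710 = 1.82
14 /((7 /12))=24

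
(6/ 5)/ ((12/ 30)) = 3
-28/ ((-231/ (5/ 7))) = 20/ 231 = 0.09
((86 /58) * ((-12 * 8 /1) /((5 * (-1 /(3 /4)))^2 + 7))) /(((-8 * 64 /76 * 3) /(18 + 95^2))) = 66493179 /53708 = 1238.05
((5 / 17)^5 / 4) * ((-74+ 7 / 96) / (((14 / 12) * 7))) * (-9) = 199603125 / 4452671552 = 0.04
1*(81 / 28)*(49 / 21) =27 / 4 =6.75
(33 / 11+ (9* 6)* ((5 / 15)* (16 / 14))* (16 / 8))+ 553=4180 / 7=597.14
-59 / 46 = -1.28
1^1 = 1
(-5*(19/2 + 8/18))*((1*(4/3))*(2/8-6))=20585/54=381.20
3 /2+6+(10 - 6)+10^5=200023 /2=100011.50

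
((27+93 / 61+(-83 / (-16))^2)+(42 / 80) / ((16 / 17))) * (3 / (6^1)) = 4371899 / 156160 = 28.00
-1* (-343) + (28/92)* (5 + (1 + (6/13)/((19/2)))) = 1959041/5681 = 344.84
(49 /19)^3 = 117649 /6859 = 17.15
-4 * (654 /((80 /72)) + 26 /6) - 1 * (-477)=-1894.73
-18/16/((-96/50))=75/128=0.59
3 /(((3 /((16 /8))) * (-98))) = -1 /49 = -0.02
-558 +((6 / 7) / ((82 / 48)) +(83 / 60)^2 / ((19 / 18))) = -555.69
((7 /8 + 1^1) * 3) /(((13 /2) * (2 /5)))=225 /104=2.16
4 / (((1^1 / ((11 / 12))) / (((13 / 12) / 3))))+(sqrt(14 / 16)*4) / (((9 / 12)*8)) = sqrt(14) / 6+143 / 108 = 1.95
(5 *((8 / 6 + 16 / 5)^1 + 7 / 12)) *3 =307 / 4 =76.75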